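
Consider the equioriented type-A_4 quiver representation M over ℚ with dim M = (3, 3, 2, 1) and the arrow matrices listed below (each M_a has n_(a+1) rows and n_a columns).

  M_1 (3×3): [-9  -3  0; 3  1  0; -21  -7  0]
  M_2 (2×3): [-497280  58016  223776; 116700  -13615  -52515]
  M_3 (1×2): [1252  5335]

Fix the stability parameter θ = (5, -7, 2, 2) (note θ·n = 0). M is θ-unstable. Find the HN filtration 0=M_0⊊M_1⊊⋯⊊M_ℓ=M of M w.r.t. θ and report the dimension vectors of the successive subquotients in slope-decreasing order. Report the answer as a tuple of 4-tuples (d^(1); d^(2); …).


Via rank(M_{q-1}∘⋯∘M_p): M ≅ I[1,1]^2, I[1,4], I[2,2]^2, I[3,3].
μ_θ-semistable layers: μ^(1)=5; μ^(2)=2; μ^(3)=-1; μ^(4)=-7

((2, 0, 0, 0); (0, 0, 2, 1); (1, 1, 0, 0); (0, 2, 0, 0))


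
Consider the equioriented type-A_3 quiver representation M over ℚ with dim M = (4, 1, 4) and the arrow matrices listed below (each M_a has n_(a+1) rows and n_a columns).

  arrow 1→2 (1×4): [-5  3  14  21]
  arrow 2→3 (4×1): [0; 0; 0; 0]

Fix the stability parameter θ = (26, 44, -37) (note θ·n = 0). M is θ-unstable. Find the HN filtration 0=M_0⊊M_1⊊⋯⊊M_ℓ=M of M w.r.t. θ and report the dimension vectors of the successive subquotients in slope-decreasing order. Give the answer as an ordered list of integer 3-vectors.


Via rank(M_{q-1}∘⋯∘M_p): M ≅ I[1,1]^3, I[1,2], I[3,3]^4.
μ_θ-semistable layers: μ^(1)=44; μ^(2)=26; μ^(3)=-37

((0, 1, 0); (4, 0, 0); (0, 0, 4))


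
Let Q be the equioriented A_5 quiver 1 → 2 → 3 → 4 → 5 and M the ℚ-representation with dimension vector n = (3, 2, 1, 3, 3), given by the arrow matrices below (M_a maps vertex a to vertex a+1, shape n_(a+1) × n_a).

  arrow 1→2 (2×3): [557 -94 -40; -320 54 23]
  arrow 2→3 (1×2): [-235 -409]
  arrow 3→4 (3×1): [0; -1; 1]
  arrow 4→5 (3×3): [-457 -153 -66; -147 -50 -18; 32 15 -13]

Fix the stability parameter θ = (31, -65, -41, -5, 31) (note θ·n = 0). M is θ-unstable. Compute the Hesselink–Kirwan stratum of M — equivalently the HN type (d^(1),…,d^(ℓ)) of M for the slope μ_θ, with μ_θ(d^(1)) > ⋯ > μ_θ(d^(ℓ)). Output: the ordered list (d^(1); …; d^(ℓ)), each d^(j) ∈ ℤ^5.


Barcode: M ≅ I[1,1], I[1,2], I[1,5], I[4,5]^2. HN layers by μ_θ (4 steps, strictly decreasing):
  μ^(1)=31; μ^(2)=-5; μ^(3)=-17; μ^(4)=-25

((1, 0, 0, 0, 3); (0, 0, 0, 3, 0); (1, 1, 0, 0, 0); (1, 1, 1, 0, 0))


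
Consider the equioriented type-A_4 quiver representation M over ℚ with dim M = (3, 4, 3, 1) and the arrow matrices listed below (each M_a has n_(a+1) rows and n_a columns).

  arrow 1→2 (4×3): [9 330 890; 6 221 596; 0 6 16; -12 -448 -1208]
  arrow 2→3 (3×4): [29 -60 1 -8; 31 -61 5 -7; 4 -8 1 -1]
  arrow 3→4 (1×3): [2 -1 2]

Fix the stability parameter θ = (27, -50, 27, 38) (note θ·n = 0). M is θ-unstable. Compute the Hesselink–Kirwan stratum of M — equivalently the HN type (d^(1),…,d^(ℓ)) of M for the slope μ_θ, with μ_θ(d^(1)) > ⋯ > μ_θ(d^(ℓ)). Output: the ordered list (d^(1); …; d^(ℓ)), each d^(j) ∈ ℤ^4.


Interval decomposition of M: I[1,1], I[1,3], I[1,4], I[2,2], I[2,3].
HN type (ℓ=4): μ^(1)=38; μ^(2)=27; μ^(3)=-23/2; μ^(4)=-50

((0, 0, 0, 1); (1, 0, 3, 0); (2, 2, 0, 0); (0, 2, 0, 0))


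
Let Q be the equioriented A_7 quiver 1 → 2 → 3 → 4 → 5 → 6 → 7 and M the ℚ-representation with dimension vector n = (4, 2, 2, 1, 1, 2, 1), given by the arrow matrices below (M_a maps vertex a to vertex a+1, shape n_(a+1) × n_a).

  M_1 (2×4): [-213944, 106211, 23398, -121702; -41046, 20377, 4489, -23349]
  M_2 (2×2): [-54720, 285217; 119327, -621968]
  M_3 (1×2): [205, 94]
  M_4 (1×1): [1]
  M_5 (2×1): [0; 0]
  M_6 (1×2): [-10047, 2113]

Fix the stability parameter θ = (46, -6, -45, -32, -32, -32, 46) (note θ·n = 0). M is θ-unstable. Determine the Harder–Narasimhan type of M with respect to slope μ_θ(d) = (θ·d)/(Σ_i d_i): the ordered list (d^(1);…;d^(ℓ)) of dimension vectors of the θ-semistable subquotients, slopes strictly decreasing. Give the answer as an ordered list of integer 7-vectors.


Interval decomposition of M: I[1,1]^2, I[1,3], I[1,5], I[6,6], I[6,7].
HN type (ℓ=4): μ^(1)=46; μ^(2)=-5/3; μ^(3)=-69/5; μ^(4)=-32

((2, 0, 0, 0, 0, 0, 1); (1, 1, 1, 0, 0, 0, 0); (1, 1, 1, 1, 1, 0, 0); (0, 0, 0, 0, 0, 2, 0))


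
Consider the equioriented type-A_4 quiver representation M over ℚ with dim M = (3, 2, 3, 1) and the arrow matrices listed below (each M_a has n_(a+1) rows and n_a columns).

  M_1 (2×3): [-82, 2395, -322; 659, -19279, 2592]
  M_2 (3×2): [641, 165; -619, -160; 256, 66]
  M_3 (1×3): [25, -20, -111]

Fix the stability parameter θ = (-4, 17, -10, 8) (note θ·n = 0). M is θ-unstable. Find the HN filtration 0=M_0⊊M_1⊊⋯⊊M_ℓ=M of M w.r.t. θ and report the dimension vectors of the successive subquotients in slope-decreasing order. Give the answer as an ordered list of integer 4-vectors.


Via rank(M_{q-1}∘⋯∘M_p): M ≅ I[1,1], I[1,3], I[1,4], I[3,3].
μ_θ-semistable layers: μ^(1)=8; μ^(2)=7/2; μ^(3)=-4; μ^(4)=-10

((0, 0, 0, 1); (0, 2, 2, 0); (3, 0, 0, 0); (0, 0, 1, 0))


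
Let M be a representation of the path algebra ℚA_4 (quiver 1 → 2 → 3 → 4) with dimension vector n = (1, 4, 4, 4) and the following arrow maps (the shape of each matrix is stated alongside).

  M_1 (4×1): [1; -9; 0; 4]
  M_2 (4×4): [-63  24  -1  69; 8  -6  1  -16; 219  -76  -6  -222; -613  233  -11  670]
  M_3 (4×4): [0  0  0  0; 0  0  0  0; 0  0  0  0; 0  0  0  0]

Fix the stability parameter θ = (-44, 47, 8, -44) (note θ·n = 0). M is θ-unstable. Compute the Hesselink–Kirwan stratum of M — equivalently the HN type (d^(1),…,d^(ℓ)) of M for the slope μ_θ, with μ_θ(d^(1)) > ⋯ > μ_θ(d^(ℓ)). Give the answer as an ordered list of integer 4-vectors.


Via rank(M_{q-1}∘⋯∘M_p): M ≅ I[1,3], I[2,3]^3, I[4,4]^4.
μ_θ-semistable layers: μ^(1)=55/2; μ^(2)=-44

((0, 4, 4, 0); (1, 0, 0, 4))


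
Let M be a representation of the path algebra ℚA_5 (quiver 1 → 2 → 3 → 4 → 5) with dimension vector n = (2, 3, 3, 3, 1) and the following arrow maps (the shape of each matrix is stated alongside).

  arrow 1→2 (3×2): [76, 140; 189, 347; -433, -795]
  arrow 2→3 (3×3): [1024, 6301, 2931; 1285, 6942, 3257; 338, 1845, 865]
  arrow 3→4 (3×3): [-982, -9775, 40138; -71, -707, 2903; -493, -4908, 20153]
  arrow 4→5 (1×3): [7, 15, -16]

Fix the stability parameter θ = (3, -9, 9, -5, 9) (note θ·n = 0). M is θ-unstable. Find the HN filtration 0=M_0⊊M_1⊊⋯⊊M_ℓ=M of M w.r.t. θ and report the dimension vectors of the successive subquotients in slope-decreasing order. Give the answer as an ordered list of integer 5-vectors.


Via rank(M_{q-1}∘⋯∘M_p): M ≅ I[1,3], I[1,4], I[2,2], I[3,5], I[4,4].
μ_θ-semistable layers: μ^(1)=9; μ^(2)=2; μ^(3)=-3; μ^(4)=-5; μ^(5)=-9

((0, 0, 1, 0, 1); (0, 0, 2, 2, 0); (2, 2, 0, 0, 0); (0, 0, 0, 1, 0); (0, 1, 0, 0, 0))


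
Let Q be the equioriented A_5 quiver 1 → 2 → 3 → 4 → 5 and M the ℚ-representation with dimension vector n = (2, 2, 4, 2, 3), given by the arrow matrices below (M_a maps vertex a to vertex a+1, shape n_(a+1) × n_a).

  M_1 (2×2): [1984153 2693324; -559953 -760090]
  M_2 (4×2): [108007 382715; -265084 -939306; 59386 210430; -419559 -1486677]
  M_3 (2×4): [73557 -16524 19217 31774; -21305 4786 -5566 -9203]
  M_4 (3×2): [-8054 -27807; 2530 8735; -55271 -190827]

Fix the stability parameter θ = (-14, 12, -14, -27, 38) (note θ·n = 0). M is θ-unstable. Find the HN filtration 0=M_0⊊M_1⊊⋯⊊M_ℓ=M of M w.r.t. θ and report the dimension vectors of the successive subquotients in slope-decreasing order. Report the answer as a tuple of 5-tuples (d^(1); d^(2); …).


Via rank(M_{q-1}∘⋯∘M_p): M ≅ I[1,5]^2, I[3,3]^2, I[5,5].
μ_θ-semistable layers: μ^(1)=38; μ^(2)=-29/3; μ^(3)=-14

((0, 0, 0, 0, 3); (0, 2, 2, 2, 0); (2, 0, 2, 0, 0))


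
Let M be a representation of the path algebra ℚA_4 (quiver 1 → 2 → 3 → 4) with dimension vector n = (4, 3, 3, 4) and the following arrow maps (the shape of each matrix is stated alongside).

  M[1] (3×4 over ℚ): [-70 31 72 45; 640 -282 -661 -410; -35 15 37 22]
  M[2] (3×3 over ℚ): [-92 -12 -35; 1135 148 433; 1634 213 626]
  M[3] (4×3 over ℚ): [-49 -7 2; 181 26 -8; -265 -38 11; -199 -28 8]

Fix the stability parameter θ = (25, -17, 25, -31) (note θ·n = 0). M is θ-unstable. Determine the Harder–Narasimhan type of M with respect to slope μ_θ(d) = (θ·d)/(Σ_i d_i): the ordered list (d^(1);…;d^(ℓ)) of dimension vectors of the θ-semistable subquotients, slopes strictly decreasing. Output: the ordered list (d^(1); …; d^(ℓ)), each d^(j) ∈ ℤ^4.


Barcode: M ≅ I[1,1], I[1,4]^3, I[4,4]. HN layers by μ_θ (3 steps, strictly decreasing):
  μ^(1)=25; μ^(2)=1/2; μ^(3)=-31

((1, 0, 0, 0); (3, 3, 3, 3); (0, 0, 0, 1))


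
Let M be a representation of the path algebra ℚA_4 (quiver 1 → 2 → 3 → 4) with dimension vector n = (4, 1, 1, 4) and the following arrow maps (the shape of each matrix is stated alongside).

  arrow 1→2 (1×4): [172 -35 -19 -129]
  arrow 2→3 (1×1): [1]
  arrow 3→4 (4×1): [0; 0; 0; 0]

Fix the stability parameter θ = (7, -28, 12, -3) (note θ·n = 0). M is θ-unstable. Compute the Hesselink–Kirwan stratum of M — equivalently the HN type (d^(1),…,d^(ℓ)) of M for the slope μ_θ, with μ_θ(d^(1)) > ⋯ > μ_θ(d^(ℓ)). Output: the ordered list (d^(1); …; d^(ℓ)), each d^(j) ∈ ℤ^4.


Interval decomposition of M: I[1,1]^3, I[1,3], I[4,4]^4.
HN type (ℓ=4): μ^(1)=12; μ^(2)=7; μ^(3)=-3; μ^(4)=-21/2

((0, 0, 1, 0); (3, 0, 0, 0); (0, 0, 0, 4); (1, 1, 0, 0))


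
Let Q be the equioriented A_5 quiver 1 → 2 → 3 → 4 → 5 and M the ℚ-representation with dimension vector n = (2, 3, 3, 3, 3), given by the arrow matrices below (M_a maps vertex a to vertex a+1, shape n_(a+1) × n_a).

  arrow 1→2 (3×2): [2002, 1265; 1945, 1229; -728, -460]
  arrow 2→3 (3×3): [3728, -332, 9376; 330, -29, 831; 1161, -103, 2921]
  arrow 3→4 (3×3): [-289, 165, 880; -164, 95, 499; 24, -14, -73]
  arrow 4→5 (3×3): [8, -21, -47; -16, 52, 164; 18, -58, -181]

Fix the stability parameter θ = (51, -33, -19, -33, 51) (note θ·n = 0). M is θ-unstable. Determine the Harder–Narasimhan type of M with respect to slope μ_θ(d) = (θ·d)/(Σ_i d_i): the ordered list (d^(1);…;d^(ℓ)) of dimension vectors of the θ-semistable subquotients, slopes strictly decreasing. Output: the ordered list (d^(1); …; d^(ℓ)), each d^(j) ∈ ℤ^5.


Barcode: M ≅ I[1,5]^2, I[2,4], I[5,5]. HN layers by μ_θ (4 steps, strictly decreasing):
  μ^(1)=51; μ^(2)=-17/2; μ^(3)=-26; μ^(4)=-33

((0, 0, 0, 0, 3); (2, 2, 2, 2, 0); (0, 0, 1, 1, 0); (0, 1, 0, 0, 0))


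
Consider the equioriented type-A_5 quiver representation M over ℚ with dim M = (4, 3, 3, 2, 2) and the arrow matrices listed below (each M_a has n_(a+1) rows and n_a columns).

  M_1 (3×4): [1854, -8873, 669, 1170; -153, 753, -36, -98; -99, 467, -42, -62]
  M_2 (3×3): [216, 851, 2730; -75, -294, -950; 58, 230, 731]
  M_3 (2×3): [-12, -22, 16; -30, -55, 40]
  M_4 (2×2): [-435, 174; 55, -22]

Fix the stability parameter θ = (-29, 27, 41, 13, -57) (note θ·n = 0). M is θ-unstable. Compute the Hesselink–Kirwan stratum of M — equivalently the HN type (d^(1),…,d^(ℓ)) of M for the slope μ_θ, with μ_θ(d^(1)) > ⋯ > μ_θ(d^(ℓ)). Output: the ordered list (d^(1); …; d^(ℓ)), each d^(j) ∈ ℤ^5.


Barcode: M ≅ I[1,1], I[1,3]^2, I[1,4], I[4,5], I[5,5]. HN layers by μ_θ (5 steps, strictly decreasing):
  μ^(1)=41; μ^(2)=27; μ^(3)=-22; μ^(4)=-29; μ^(5)=-57

((0, 0, 2, 0, 0); (0, 3, 1, 1, 0); (0, 0, 0, 1, 1); (4, 0, 0, 0, 0); (0, 0, 0, 0, 1))


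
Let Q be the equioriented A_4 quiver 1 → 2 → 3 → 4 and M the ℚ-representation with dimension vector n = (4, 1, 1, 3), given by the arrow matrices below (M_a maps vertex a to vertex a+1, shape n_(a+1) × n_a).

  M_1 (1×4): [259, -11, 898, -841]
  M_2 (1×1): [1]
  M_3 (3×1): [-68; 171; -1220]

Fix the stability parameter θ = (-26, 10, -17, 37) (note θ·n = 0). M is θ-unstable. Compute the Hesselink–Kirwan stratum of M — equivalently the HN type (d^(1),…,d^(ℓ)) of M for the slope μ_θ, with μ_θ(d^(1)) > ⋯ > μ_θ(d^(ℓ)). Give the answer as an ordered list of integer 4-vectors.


Interval decomposition of M: I[1,1]^3, I[1,4], I[4,4]^2.
HN type (ℓ=3): μ^(1)=37; μ^(2)=-7/2; μ^(3)=-26

((0, 0, 0, 3); (0, 1, 1, 0); (4, 0, 0, 0))


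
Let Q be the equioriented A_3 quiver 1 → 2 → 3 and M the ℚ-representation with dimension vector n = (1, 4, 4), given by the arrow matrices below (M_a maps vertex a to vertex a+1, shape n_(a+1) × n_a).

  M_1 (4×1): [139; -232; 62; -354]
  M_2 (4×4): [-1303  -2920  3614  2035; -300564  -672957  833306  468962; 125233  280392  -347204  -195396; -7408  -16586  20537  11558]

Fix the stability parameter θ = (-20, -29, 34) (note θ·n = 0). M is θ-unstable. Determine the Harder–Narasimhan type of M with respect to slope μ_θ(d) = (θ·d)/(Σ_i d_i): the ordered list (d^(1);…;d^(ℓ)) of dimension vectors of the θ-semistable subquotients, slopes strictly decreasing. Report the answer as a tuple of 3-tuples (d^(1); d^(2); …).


Interval decomposition of M: I[1,3], I[2,3]^3.
HN type (ℓ=3): μ^(1)=34; μ^(2)=-49/2; μ^(3)=-29

((0, 0, 4); (1, 1, 0); (0, 3, 0))


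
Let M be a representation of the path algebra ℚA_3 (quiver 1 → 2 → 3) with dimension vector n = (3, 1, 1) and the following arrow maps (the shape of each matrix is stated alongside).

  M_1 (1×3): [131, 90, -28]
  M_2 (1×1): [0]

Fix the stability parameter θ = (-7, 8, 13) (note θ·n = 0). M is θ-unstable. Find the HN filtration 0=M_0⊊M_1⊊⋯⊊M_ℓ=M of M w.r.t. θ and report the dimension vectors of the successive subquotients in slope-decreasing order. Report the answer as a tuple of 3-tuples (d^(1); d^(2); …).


Barcode: M ≅ I[1,1]^2, I[1,2], I[3,3]. HN layers by μ_θ (3 steps, strictly decreasing):
  μ^(1)=13; μ^(2)=8; μ^(3)=-7

((0, 0, 1); (0, 1, 0); (3, 0, 0))


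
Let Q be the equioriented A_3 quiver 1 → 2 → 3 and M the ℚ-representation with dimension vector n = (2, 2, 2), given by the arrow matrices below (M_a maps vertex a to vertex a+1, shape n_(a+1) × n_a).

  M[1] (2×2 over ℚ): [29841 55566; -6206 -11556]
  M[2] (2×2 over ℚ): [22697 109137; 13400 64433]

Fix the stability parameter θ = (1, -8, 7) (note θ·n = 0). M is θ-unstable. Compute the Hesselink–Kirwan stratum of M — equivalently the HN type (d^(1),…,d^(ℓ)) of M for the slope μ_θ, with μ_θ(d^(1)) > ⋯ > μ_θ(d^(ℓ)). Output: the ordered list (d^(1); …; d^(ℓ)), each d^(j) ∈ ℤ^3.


Interval decomposition of M: I[1,1], I[1,3], I[2,3].
HN type (ℓ=4): μ^(1)=7; μ^(2)=1; μ^(3)=-7/2; μ^(4)=-8

((0, 0, 2); (1, 0, 0); (1, 1, 0); (0, 1, 0))


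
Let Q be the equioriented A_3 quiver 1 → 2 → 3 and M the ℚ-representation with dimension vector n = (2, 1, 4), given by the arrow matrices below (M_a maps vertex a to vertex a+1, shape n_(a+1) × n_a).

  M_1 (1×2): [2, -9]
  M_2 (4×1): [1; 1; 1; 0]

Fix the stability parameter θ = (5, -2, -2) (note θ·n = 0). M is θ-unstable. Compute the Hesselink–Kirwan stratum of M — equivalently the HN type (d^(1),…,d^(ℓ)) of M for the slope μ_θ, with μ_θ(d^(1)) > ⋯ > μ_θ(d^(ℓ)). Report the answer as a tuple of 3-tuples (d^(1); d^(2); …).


Via rank(M_{q-1}∘⋯∘M_p): M ≅ I[1,1], I[1,3], I[3,3]^3.
μ_θ-semistable layers: μ^(1)=5; μ^(2)=1/3; μ^(3)=-2

((1, 0, 0); (1, 1, 1); (0, 0, 3))


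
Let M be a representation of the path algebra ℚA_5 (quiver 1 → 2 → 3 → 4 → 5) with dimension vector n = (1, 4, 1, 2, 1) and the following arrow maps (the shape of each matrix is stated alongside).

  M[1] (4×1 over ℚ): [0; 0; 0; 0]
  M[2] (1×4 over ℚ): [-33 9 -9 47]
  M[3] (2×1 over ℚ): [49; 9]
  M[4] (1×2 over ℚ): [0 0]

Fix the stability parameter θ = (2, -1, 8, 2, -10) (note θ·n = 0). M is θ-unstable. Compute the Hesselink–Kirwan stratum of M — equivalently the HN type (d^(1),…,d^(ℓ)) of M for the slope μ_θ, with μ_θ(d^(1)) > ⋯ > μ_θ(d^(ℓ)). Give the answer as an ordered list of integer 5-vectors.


Interval decomposition of M: I[1,1], I[2,2]^3, I[2,4], I[4,4], I[5,5].
HN type (ℓ=4): μ^(1)=5; μ^(2)=2; μ^(3)=-1; μ^(4)=-10

((0, 0, 1, 1, 0); (1, 0, 0, 1, 0); (0, 4, 0, 0, 0); (0, 0, 0, 0, 1))


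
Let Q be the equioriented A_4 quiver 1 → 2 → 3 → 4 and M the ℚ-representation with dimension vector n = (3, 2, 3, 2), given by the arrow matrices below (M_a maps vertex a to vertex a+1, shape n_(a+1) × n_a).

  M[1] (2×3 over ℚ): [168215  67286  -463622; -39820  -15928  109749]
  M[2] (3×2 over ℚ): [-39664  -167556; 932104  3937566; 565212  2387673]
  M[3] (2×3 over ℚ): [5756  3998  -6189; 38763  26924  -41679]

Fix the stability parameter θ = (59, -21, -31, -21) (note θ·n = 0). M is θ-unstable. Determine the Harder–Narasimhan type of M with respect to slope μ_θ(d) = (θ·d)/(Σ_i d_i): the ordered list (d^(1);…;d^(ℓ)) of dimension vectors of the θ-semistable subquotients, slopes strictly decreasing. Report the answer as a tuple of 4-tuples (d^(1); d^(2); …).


Barcode: M ≅ I[1,1], I[1,2], I[1,4], I[3,3], I[3,4]. HN layers by μ_θ (5 steps, strictly decreasing):
  μ^(1)=59; μ^(2)=19; μ^(3)=-7/2; μ^(4)=-21; μ^(5)=-31

((1, 0, 0, 0); (1, 1, 0, 0); (1, 1, 1, 1); (0, 0, 0, 1); (0, 0, 2, 0))


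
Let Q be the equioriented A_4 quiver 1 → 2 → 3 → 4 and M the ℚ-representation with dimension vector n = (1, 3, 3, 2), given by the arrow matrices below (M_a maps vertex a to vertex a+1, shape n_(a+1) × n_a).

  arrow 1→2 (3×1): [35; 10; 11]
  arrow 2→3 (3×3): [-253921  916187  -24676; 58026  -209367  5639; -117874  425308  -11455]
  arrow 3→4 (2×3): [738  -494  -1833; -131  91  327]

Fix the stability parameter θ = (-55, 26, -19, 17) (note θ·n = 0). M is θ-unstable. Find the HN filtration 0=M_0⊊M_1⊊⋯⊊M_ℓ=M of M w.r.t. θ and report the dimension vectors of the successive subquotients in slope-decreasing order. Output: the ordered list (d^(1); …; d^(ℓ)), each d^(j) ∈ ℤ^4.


Interval decomposition of M: I[1,4], I[2,3], I[2,4].
HN type (ℓ=3): μ^(1)=17; μ^(2)=7/2; μ^(3)=-55

((0, 0, 0, 2); (0, 3, 3, 0); (1, 0, 0, 0))


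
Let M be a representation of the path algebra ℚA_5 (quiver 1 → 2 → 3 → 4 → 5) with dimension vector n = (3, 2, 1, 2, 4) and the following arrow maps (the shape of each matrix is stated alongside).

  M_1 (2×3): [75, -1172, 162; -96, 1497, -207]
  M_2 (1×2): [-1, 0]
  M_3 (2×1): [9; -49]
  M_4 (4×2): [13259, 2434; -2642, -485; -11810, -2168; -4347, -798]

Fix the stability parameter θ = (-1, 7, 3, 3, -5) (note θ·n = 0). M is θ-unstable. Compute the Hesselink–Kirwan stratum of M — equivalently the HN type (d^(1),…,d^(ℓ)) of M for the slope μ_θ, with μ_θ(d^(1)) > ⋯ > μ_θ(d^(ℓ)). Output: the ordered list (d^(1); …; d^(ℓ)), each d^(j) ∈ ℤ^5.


Via rank(M_{q-1}∘⋯∘M_p): M ≅ I[1,1], I[1,2], I[1,5], I[4,5], I[5,5]^2.
μ_θ-semistable layers: μ^(1)=7; μ^(2)=2; μ^(3)=-1; μ^(4)=-5

((0, 1, 0, 0, 0); (0, 1, 1, 1, 1); (3, 0, 0, 1, 1); (0, 0, 0, 0, 2))


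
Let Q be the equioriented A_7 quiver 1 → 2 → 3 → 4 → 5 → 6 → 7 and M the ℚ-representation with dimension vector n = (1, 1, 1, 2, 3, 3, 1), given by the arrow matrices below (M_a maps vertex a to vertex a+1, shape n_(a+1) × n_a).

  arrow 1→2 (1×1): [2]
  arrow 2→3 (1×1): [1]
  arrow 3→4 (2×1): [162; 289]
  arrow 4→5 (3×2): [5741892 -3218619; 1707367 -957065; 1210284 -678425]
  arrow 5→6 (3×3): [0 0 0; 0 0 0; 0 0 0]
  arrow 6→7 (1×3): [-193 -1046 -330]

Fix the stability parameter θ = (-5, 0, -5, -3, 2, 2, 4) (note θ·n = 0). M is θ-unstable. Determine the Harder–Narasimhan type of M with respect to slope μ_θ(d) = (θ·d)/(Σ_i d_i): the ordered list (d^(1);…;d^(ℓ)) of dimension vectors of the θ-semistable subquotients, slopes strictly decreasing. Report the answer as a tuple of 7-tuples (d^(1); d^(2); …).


Barcode: M ≅ I[1,5], I[4,5], I[5,5], I[6,6]^2, I[6,7]. HN layers by μ_θ (5 steps, strictly decreasing):
  μ^(1)=4; μ^(2)=2; μ^(3)=-8/3; μ^(4)=-3; μ^(5)=-5

((0, 0, 0, 0, 0, 0, 1); (0, 0, 0, 0, 3, 3, 0); (0, 1, 1, 1, 0, 0, 0); (0, 0, 0, 1, 0, 0, 0); (1, 0, 0, 0, 0, 0, 0))


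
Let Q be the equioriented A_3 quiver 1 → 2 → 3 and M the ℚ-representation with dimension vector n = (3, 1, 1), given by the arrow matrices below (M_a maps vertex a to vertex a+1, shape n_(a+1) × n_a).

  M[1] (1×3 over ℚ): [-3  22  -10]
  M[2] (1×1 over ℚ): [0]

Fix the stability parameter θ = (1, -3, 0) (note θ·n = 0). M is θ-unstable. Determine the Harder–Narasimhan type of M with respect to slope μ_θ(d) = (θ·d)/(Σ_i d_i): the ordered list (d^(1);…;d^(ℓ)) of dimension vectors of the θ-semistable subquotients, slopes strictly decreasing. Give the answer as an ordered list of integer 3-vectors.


Via rank(M_{q-1}∘⋯∘M_p): M ≅ I[1,1]^2, I[1,2], I[3,3].
μ_θ-semistable layers: μ^(1)=1; μ^(2)=0; μ^(3)=-1

((2, 0, 0); (0, 0, 1); (1, 1, 0))


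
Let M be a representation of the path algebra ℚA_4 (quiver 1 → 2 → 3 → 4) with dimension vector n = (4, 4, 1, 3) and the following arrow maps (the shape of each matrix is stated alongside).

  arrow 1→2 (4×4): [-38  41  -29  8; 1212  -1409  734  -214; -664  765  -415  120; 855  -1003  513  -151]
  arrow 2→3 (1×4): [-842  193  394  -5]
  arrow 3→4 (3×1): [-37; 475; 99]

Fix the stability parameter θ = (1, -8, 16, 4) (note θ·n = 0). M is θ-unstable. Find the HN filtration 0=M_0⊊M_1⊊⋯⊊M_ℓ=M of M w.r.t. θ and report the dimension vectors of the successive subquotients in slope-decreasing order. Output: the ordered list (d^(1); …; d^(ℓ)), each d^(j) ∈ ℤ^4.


Interval decomposition of M: I[1,2]^3, I[1,4], I[4,4]^2.
HN type (ℓ=3): μ^(1)=10; μ^(2)=4; μ^(3)=-7/2

((0, 0, 1, 1); (0, 0, 0, 2); (4, 4, 0, 0))


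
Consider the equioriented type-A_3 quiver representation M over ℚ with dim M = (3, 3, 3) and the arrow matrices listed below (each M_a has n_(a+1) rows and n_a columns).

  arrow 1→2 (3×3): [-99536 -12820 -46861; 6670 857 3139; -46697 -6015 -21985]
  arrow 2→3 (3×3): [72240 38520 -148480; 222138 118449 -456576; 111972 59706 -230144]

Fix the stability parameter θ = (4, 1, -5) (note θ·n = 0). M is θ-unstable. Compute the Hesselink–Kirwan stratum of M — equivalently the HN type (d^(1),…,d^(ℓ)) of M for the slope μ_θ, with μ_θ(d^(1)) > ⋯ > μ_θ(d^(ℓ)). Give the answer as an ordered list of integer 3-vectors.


Via rank(M_{q-1}∘⋯∘M_p): M ≅ I[1,2]^2, I[1,3], I[3,3]^2.
μ_θ-semistable layers: μ^(1)=5/2; μ^(2)=0; μ^(3)=-5

((2, 2, 0); (1, 1, 1); (0, 0, 2))


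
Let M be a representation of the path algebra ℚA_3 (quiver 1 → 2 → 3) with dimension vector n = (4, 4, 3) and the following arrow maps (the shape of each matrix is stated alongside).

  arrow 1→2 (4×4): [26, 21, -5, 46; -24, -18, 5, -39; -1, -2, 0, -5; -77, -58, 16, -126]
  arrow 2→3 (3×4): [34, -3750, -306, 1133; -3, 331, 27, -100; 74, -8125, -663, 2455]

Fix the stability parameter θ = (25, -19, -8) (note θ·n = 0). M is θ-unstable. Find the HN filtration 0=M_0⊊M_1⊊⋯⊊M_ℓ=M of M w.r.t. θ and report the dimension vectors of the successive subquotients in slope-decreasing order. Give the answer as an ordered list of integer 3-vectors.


Barcode: M ≅ I[1,2], I[1,3]^3. HN layers by μ_θ (2 steps, strictly decreasing):
  μ^(1)=3; μ^(2)=-2/3

((1, 1, 0); (3, 3, 3))


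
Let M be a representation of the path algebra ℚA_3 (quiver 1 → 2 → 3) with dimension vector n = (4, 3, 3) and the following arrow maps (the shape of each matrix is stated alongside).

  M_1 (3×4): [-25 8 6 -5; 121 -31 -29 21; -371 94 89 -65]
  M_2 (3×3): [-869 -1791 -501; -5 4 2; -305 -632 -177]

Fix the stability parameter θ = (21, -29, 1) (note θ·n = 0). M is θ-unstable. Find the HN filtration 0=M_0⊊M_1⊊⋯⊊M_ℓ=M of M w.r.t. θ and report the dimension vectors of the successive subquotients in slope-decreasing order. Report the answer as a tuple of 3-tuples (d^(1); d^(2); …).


Barcode: M ≅ I[1,1], I[1,3]^3. HN layers by μ_θ (3 steps, strictly decreasing):
  μ^(1)=21; μ^(2)=1; μ^(3)=-4

((1, 0, 0); (0, 0, 3); (3, 3, 0))


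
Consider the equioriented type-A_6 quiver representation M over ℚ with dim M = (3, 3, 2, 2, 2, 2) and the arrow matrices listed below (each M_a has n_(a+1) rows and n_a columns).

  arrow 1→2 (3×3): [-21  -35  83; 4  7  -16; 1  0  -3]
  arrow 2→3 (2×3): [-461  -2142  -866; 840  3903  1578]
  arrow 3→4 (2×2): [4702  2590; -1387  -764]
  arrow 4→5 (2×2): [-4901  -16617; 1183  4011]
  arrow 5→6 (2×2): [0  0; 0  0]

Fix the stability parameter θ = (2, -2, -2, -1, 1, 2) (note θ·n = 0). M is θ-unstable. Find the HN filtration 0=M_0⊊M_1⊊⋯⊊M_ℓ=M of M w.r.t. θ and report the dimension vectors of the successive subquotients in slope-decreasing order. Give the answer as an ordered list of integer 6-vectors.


Interval decomposition of M: I[1,1], I[1,4], I[1,5], I[2,2], I[5,5], I[6,6]^2.
HN type (ℓ=4): μ^(1)=2; μ^(2)=1; μ^(3)=-3/4; μ^(4)=-2

((1, 0, 0, 0, 0, 2); (0, 0, 0, 0, 2, 0); (2, 2, 2, 2, 0, 0); (0, 1, 0, 0, 0, 0))


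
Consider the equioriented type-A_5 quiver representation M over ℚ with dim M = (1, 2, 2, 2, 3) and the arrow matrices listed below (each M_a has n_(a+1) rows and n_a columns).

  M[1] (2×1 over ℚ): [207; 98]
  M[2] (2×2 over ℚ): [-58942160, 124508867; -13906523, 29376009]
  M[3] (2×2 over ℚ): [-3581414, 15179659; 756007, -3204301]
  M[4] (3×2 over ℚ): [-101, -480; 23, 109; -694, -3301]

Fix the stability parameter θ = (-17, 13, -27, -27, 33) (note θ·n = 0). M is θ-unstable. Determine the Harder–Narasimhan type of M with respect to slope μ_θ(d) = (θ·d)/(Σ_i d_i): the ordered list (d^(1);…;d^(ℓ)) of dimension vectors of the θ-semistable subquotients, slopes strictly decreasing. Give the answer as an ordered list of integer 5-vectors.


Via rank(M_{q-1}∘⋯∘M_p): M ≅ I[1,5], I[2,5], I[5,5].
μ_θ-semistable layers: μ^(1)=33; μ^(2)=-41/3; μ^(3)=-17

((0, 0, 0, 0, 3); (0, 2, 2, 2, 0); (1, 0, 0, 0, 0))


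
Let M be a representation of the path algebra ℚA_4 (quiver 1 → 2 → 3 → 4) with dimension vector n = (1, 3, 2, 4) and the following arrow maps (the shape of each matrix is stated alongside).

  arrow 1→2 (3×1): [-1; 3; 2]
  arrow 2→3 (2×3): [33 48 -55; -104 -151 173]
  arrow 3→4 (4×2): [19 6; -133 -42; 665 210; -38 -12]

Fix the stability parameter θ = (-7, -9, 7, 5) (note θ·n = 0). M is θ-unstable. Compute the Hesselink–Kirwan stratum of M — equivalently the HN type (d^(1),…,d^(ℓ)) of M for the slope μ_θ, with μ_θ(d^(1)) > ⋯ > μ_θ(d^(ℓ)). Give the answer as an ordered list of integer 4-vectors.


Interval decomposition of M: I[1,4], I[2,2], I[2,3], I[4,4]^3.
HN type (ℓ=5): μ^(1)=7; μ^(2)=6; μ^(3)=5; μ^(4)=-8; μ^(5)=-9

((0, 0, 1, 0); (0, 0, 1, 1); (0, 0, 0, 3); (1, 1, 0, 0); (0, 2, 0, 0))


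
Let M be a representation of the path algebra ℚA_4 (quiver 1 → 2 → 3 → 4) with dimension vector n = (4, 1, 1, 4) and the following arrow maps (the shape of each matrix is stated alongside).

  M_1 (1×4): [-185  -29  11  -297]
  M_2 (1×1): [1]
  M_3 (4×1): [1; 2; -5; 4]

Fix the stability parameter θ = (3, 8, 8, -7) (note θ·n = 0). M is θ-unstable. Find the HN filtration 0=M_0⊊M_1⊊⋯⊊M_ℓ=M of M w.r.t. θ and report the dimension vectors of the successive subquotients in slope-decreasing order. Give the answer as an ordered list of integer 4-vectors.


Interval decomposition of M: I[1,1]^3, I[1,4], I[4,4]^3.
HN type (ℓ=2): μ^(1)=3; μ^(2)=-7

((4, 1, 1, 1); (0, 0, 0, 3))


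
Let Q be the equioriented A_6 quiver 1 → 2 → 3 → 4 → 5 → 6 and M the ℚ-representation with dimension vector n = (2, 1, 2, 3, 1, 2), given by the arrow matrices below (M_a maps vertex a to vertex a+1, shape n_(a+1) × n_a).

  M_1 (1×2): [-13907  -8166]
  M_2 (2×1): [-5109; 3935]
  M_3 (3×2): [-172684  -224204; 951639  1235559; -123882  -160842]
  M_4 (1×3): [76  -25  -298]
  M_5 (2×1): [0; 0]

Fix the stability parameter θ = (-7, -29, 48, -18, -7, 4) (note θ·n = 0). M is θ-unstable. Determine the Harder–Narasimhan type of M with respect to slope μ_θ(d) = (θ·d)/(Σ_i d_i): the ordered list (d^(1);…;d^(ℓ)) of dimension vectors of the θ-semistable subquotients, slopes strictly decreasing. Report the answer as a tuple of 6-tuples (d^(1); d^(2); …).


Via rank(M_{q-1}∘⋯∘M_p): M ≅ I[1,1], I[1,5], I[3,3], I[4,4]^2, I[6,6]^2.
μ_θ-semistable layers: μ^(1)=48; μ^(2)=23/3; μ^(3)=4; μ^(4)=-7; μ^(5)=-18

((0, 0, 1, 0, 0, 0); (0, 0, 1, 1, 1, 0); (0, 0, 0, 0, 0, 2); (1, 0, 0, 0, 0, 0); (1, 1, 0, 2, 0, 0))


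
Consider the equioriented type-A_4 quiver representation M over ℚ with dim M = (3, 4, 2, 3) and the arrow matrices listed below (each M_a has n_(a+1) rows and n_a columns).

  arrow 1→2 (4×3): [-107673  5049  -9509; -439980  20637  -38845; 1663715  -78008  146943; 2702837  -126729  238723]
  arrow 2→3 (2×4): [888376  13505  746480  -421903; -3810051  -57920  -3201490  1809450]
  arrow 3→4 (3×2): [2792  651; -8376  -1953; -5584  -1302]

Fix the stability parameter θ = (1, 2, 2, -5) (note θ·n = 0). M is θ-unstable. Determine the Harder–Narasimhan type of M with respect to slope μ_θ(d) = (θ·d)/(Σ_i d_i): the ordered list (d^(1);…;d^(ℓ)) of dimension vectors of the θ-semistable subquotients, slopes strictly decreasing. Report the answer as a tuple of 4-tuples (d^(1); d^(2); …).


Interval decomposition of M: I[1,2], I[1,3], I[1,4], I[2,2], I[4,4]^2.
HN type (ℓ=4): μ^(1)=2; μ^(2)=1; μ^(3)=0; μ^(4)=-5

((0, 3, 1, 0); (2, 0, 0, 0); (1, 1, 1, 1); (0, 0, 0, 2))


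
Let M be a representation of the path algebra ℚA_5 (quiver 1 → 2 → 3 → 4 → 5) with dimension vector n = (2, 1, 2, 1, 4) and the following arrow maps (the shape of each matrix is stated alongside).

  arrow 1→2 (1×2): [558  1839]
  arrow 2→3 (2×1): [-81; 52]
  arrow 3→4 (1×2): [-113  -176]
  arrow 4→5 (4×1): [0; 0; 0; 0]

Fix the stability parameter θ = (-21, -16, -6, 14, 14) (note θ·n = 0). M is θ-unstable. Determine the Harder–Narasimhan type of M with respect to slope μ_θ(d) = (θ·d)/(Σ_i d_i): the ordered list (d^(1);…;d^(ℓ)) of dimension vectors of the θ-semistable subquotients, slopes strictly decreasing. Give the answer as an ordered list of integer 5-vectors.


Barcode: M ≅ I[1,1], I[1,4], I[3,3], I[5,5]^4. HN layers by μ_θ (4 steps, strictly decreasing):
  μ^(1)=14; μ^(2)=-6; μ^(3)=-16; μ^(4)=-21

((0, 0, 0, 1, 4); (0, 0, 2, 0, 0); (0, 1, 0, 0, 0); (2, 0, 0, 0, 0))


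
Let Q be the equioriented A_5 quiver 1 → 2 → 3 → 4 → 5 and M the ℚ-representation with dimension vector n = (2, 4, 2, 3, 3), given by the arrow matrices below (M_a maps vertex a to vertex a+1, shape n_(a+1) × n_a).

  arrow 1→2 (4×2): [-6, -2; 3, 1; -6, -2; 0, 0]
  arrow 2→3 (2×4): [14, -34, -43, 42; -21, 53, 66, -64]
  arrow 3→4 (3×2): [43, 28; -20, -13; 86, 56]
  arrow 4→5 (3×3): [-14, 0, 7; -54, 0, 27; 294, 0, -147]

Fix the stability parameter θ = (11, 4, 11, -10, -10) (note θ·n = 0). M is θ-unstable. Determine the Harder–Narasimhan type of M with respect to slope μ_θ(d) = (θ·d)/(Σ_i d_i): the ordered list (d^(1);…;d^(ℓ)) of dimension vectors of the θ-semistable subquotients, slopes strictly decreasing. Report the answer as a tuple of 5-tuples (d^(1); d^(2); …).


Via rank(M_{q-1}∘⋯∘M_p): M ≅ I[1,1], I[1,4], I[2,2]^2, I[2,4], I[4,5], I[5,5]^2.
μ_θ-semistable layers: μ^(1)=11; μ^(2)=4; μ^(3)=5/3; μ^(4)=-10

((1, 0, 0, 0, 0); (1, 3, 1, 1, 0); (0, 1, 1, 1, 0); (0, 0, 0, 1, 3))


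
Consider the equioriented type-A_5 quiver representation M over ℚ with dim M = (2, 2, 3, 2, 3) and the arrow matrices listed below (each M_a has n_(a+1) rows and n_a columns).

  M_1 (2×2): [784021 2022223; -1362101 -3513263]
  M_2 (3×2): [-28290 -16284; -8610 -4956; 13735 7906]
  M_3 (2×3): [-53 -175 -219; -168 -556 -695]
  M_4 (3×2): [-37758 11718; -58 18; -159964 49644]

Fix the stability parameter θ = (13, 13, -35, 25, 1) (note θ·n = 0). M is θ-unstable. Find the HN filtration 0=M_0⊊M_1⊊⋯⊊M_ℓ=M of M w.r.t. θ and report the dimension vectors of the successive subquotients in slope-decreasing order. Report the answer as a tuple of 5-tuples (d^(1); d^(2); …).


Interval decomposition of M: I[1,1], I[1,4], I[2,2], I[3,3], I[3,5], I[5,5]^2.
HN type (ℓ=5): μ^(1)=25; μ^(2)=13; μ^(3)=1; μ^(4)=-3; μ^(5)=-35

((0, 0, 0, 1, 0); (1, 1, 0, 1, 1); (0, 0, 0, 0, 2); (1, 1, 1, 0, 0); (0, 0, 2, 0, 0))


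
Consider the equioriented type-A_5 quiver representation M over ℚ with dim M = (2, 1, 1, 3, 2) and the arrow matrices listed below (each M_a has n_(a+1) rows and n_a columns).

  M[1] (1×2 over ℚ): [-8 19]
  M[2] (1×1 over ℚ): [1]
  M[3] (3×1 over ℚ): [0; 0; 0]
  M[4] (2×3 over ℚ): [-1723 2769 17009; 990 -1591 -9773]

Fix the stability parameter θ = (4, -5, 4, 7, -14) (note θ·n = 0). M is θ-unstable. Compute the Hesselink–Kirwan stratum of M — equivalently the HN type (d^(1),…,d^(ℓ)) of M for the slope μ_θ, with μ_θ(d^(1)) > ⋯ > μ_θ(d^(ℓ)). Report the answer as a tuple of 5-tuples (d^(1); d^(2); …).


Interval decomposition of M: I[1,1], I[1,3], I[4,4], I[4,5]^2.
HN type (ℓ=4): μ^(1)=7; μ^(2)=4; μ^(3)=-1/2; μ^(4)=-7/2

((0, 0, 0, 1, 0); (1, 0, 1, 0, 0); (1, 1, 0, 0, 0); (0, 0, 0, 2, 2))


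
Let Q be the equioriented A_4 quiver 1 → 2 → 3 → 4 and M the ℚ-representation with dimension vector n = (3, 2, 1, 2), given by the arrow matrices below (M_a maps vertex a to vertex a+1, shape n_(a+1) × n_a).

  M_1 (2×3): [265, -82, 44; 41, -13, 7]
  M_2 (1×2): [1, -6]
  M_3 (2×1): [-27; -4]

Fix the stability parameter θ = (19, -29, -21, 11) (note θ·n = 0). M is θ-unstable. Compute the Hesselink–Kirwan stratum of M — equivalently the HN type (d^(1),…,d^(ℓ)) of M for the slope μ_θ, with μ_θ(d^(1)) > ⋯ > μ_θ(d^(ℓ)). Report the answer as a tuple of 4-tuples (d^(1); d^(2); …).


Via rank(M_{q-1}∘⋯∘M_p): M ≅ I[1,1], I[1,2], I[1,4], I[4,4].
μ_θ-semistable layers: μ^(1)=19; μ^(2)=11; μ^(3)=-5; μ^(4)=-31/3

((1, 0, 0, 0); (0, 0, 0, 2); (1, 1, 0, 0); (1, 1, 1, 0))


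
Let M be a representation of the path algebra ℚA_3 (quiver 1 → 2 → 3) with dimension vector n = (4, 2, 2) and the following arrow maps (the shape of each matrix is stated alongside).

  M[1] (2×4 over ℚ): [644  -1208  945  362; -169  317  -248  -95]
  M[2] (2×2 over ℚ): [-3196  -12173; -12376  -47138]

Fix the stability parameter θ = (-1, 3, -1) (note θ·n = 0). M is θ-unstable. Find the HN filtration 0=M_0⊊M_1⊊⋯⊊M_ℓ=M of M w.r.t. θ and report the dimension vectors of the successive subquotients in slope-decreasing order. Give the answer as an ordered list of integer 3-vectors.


Interval decomposition of M: I[1,1]^2, I[1,2], I[1,3], I[3,3].
HN type (ℓ=3): μ^(1)=3; μ^(2)=1; μ^(3)=-1

((0, 1, 0); (0, 1, 1); (4, 0, 1))


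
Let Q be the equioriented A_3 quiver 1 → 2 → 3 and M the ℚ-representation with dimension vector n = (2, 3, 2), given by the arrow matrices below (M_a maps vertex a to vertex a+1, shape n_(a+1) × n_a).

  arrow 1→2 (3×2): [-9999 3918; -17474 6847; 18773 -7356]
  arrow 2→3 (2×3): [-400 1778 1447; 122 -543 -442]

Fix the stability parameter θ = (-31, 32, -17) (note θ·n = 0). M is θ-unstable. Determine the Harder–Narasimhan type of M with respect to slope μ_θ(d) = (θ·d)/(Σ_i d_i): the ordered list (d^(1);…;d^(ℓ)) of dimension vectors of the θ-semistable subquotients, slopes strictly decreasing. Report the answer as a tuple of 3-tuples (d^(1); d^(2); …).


Interval decomposition of M: I[1,3]^2, I[2,2].
HN type (ℓ=3): μ^(1)=32; μ^(2)=15/2; μ^(3)=-31

((0, 1, 0); (0, 2, 2); (2, 0, 0))


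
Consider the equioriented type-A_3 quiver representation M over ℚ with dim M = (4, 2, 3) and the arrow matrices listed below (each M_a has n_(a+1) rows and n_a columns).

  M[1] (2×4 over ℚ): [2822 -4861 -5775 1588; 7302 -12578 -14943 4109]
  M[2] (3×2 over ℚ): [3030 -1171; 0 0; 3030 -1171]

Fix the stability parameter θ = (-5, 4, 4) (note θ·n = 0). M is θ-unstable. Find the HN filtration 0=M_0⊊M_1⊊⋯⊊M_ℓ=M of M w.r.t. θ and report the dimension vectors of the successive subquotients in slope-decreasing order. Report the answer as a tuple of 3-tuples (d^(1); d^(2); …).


Barcode: M ≅ I[1,1]^2, I[1,2], I[1,3], I[3,3]^2. HN layers by μ_θ (2 steps, strictly decreasing):
  μ^(1)=4; μ^(2)=-5

((0, 2, 3); (4, 0, 0))


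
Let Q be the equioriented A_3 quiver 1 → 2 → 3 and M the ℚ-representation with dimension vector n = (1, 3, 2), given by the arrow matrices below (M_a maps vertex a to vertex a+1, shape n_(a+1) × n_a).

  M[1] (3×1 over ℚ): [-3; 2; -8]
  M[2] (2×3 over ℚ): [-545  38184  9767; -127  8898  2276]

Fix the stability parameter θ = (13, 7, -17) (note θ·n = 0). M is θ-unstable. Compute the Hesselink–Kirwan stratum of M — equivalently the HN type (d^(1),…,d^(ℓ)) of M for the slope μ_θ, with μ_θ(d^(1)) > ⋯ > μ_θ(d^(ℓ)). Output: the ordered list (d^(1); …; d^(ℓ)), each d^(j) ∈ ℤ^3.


Barcode: M ≅ I[1,3], I[2,2], I[2,3]. HN layers by μ_θ (3 steps, strictly decreasing):
  μ^(1)=7; μ^(2)=1; μ^(3)=-5

((0, 1, 0); (1, 1, 1); (0, 1, 1))


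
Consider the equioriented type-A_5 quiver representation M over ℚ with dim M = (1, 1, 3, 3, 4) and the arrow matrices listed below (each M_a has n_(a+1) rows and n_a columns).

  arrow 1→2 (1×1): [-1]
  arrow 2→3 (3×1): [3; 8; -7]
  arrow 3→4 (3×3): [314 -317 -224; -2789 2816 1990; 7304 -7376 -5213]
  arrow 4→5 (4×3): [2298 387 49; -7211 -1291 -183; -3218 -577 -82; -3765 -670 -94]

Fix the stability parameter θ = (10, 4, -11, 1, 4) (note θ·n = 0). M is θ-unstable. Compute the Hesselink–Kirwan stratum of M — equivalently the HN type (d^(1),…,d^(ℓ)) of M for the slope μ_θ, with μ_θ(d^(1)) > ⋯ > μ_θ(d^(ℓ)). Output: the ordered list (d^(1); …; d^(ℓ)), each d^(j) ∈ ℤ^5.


Interval decomposition of M: I[1,5], I[3,5]^2, I[5,5].
HN type (ℓ=3): μ^(1)=4; μ^(2)=1; μ^(3)=-11

((0, 0, 0, 0, 4); (1, 1, 1, 3, 0); (0, 0, 2, 0, 0))


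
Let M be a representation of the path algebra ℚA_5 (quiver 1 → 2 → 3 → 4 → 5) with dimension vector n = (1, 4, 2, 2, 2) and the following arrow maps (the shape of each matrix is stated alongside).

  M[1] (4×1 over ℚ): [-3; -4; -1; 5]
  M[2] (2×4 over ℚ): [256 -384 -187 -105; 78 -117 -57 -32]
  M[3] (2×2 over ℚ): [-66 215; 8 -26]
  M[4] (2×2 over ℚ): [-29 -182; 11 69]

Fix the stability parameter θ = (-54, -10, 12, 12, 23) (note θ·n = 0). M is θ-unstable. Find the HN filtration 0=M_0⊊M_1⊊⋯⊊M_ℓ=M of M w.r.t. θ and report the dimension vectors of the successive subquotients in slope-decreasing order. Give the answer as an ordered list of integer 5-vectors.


Via rank(M_{q-1}∘⋯∘M_p): M ≅ I[1,5], I[2,2]^2, I[2,5].
μ_θ-semistable layers: μ^(1)=23; μ^(2)=12; μ^(3)=-10; μ^(4)=-54

((0, 0, 0, 0, 2); (0, 0, 2, 2, 0); (0, 4, 0, 0, 0); (1, 0, 0, 0, 0))


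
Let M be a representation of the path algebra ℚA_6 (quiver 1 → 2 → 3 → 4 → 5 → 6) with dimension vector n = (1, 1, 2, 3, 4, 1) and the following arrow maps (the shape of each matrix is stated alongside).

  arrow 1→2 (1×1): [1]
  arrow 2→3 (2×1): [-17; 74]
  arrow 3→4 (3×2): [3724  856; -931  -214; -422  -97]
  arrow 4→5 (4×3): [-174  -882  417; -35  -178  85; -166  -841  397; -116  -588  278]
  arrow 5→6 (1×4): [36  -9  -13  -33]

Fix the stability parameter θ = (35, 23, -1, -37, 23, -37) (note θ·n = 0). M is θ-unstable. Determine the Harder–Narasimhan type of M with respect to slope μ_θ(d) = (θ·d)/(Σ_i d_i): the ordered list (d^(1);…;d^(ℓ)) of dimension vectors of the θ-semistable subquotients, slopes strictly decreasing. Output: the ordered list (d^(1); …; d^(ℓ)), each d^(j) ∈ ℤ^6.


Interval decomposition of M: I[1,6], I[3,5], I[4,5], I[5,5].
HN type (ℓ=4): μ^(1)=23; μ^(2)=1; μ^(3)=-19; μ^(4)=-37

((0, 0, 0, 0, 3, 0); (1, 1, 1, 1, 1, 1); (0, 0, 1, 1, 0, 0); (0, 0, 0, 1, 0, 0))
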